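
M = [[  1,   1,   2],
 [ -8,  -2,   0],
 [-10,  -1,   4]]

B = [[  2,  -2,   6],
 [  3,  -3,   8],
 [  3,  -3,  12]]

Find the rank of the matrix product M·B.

2

First compute MB:
[[ 11, -11,  38],
 [-22,  22, -64],
 [-11,  11, -20]]
Now row reduce the product.
R2 ← R2 + (2)·R1: [0, 0, 12]
R3 ← R3 + R1: [0, 0, 18]
R3 ← R3 − (3/2)·R2: [0, 0, 0]
2 nonzero rows, so rank(MB) = 2.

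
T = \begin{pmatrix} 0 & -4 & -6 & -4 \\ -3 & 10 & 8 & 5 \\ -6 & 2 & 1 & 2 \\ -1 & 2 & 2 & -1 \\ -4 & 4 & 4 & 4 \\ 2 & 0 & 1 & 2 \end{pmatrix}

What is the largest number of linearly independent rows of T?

4

Row reduce to echelon form.
Swap R1 ↔ R2
R3 ← R3 − (2)·R1: [0, -18, -15, -8]
R4 ← R4 − (1/3)·R1: [0, -4/3, -2/3, -8/3]
R5 ← R5 − (4/3)·R1: [0, -28/3, -20/3, -8/3]
R6 ← R6 + (2/3)·R1: [0, 20/3, 19/3, 16/3]
R3 ← R3 − (9/2)·R2: [0, 0, 12, 10]
R4 ← R4 − (1/3)·R2: [0, 0, 4/3, -4/3]
R5 ← R5 − (7/3)·R2: [0, 0, 22/3, 20/3]
R6 ← R6 + (5/3)·R2: [0, 0, -11/3, -4/3]
R4 ← R4 − (1/9)·R3: [0, 0, 0, -22/9]
R5 ← R5 − (11/18)·R3: [0, 0, 0, 5/9]
R6 ← R6 + (11/36)·R3: [0, 0, 0, 31/18]
R5 ← R5 + (5/22)·R4: [0, 0, 0, 0]
R6 ← R6 + (31/44)·R4: [0, 0, 0, 0]
Echelon form has 4 nonzero rows, so rank(T) = 4.
The rank gives the maximum number of linearly independent rows: 4.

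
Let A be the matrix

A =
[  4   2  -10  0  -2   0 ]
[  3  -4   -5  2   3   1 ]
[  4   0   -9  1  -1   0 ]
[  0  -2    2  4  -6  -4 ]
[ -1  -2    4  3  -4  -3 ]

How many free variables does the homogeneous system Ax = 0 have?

3

Row reduce to echelon form.
R2 ← R2 − (3/4)·R1: [0, -11/2, 5/2, 2, 9/2, 1]
R3 ← R3 − R1: [0, -2, 1, 1, 1, 0]
R5 ← R5 + (1/4)·R1: [0, -3/2, 3/2, 3, -9/2, -3]
R3 ← R3 − (4/11)·R2: [0, 0, 1/11, 3/11, -7/11, -4/11]
R4 ← R4 − (4/11)·R2: [0, 0, 12/11, 36/11, -84/11, -48/11]
R5 ← R5 − (3/11)·R2: [0, 0, 9/11, 27/11, -63/11, -36/11]
R4 ← R4 − (12)·R3: [0, 0, 0, 0, 0, 0]
R5 ← R5 − (9)·R3: [0, 0, 0, 0, 0, 0]
3 nonzero rows, so rank(A) = 3.
A has 6 columns; by rank–nullity, nullity = 6 − 3 = 3.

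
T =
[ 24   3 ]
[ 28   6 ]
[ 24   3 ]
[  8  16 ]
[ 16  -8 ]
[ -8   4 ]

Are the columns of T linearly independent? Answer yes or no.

yes

Row reduce T to echelon form.
R2 ← R2 − (7/6)·R1: [0, 5/2]
R3 ← R3 − R1: [0, 0]
R4 ← R4 − (1/3)·R1: [0, 15]
R5 ← R5 − (2/3)·R1: [0, -10]
R6 ← R6 + (1/3)·R1: [0, 5]
R4 ← R4 − (6)·R2: [0, 0]
R5 ← R5 + (4)·R2: [0, 0]
R6 ← R6 − (2)·R2: [0, 0]
2 pivots among 2 columns.
Every column is a pivot column, so the columns are linearly independent.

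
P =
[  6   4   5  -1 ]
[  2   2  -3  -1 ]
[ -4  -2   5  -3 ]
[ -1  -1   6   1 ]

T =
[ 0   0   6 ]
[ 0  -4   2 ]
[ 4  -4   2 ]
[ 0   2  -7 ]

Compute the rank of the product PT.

3

First compute PT:
[[ 20, -38,  61],
 [-12,   2,  17],
 [ 20, -18,   3],
 [ 24, -18,  -3]]
Now row reduce the product.
R2 ← R2 + (3/5)·R1: [0, -104/5, 268/5]
R3 ← R3 − R1: [0, 20, -58]
R4 ← R4 − (6/5)·R1: [0, 138/5, -381/5]
R3 ← R3 + (25/26)·R2: [0, 0, -84/13]
R4 ← R4 + (69/52)·R2: [0, 0, -66/13]
R4 ← R4 − (11/14)·R3: [0, 0, 0]
3 nonzero rows, so rank(PT) = 3.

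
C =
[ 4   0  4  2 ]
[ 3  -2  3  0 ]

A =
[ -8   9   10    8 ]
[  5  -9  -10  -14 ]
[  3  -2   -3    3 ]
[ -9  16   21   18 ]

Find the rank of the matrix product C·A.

2

First compute CA:
[[-38,  60,  70,  80],
 [-25,  39,  41,  61]]
Now row reduce the product.
R2 ← R2 − (25/38)·R1: [0, -9/19, -96/19, 159/19]
2 nonzero rows, so rank(CA) = 2.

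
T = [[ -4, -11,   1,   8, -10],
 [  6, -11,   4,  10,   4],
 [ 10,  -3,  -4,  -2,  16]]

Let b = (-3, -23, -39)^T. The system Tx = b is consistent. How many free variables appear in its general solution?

2

Row reduce the augmented matrix [T | b].
R2 ← R2 + (3/2)·R1: [0, -55/2, 11/2, 22, -11, -55/2]
R3 ← R3 + (5/2)·R1: [0, -61/2, -3/2, 18, -9, -93/2]
R3 ← R3 − (61/55)·R2: [0, 0, -38/5, -32/5, 16/5, -16]
The echelon form has 3 nonzero rows, and every pivot lies in the first 5 columns, so rank(T) = rank([T|b]) = 3.
The system is consistent.
Free variables = (unknowns) − (rank) = 5 − 3 = 2.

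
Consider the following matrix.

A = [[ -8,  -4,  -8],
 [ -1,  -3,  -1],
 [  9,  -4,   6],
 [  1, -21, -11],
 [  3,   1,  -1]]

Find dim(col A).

3

Row reduce to echelon form.
R2 ← R2 − (1/8)·R1: [0, -5/2, 0]
R3 ← R3 + (9/8)·R1: [0, -17/2, -3]
R4 ← R4 + (1/8)·R1: [0, -43/2, -12]
R5 ← R5 + (3/8)·R1: [0, -1/2, -4]
R3 ← R3 − (17/5)·R2: [0, 0, -3]
R4 ← R4 − (43/5)·R2: [0, 0, -12]
R5 ← R5 − (1/5)·R2: [0, 0, -4]
R4 ← R4 − (4)·R3: [0, 0, 0]
R5 ← R5 − (4/3)·R3: [0, 0, 0]
Echelon form has 3 nonzero rows, so rank(A) = 3.
The column space has dimension equal to the rank: 3.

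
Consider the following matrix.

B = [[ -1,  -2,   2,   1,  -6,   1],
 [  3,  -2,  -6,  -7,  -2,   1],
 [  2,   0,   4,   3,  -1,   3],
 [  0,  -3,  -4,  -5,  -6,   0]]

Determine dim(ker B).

3

Row reduce to echelon form.
R2 ← R2 + (3)·R1: [0, -8, 0, -4, -20, 4]
R3 ← R3 + (2)·R1: [0, -4, 8, 5, -13, 5]
R3 ← R3 − (1/2)·R2: [0, 0, 8, 7, -3, 3]
R4 ← R4 − (3/8)·R2: [0, 0, -4, -7/2, 3/2, -3/2]
R4 ← R4 + (1/2)·R3: [0, 0, 0, 0, 0, 0]
3 nonzero rows, so rank(B) = 3.
B has 6 columns; by rank–nullity, nullity = 6 − 3 = 3.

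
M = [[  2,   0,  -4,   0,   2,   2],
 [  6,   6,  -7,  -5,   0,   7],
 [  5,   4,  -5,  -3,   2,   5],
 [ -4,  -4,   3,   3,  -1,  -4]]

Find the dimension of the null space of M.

Row reduce to echelon form.
R2 ← R2 − (3)·R1: [0, 6, 5, -5, -6, 1]
R3 ← R3 − (5/2)·R1: [0, 4, 5, -3, -3, 0]
R4 ← R4 + (2)·R1: [0, -4, -5, 3, 3, 0]
R3 ← R3 − (2/3)·R2: [0, 0, 5/3, 1/3, 1, -2/3]
R4 ← R4 + (2/3)·R2: [0, 0, -5/3, -1/3, -1, 2/3]
R4 ← R4 + R3: [0, 0, 0, 0, 0, 0]
3 nonzero rows, so rank(M) = 3.
M has 6 columns; by rank–nullity, nullity = 6 − 3 = 3.

3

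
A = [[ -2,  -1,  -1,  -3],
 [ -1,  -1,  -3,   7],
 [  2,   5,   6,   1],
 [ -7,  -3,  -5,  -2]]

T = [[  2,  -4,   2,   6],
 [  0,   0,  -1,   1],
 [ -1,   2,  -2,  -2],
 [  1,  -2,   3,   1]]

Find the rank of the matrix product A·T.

2

First compute AT:
[[ -6,  12, -10, -14],
 [  8, -16,  26,   6],
 [ -1,   2, -10,   6],
 [-11,  22,  -7, -37]]
Now row reduce the product.
R2 ← R2 + (4/3)·R1: [0, 0, 38/3, -38/3]
R3 ← R3 − (1/6)·R1: [0, 0, -25/3, 25/3]
R4 ← R4 − (11/6)·R1: [0, 0, 34/3, -34/3]
R3 ← R3 + (25/38)·R2: [0, 0, 0, 0]
R4 ← R4 − (17/19)·R2: [0, 0, 0, 0]
2 nonzero rows, so rank(AT) = 2.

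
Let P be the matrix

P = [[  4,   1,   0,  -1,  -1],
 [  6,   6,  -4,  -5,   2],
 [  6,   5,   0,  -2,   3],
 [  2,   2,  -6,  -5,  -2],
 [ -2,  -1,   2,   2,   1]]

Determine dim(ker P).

Row reduce to echelon form.
R2 ← R2 − (3/2)·R1: [0, 9/2, -4, -7/2, 7/2]
R3 ← R3 − (3/2)·R1: [0, 7/2, 0, -1/2, 9/2]
R4 ← R4 − (1/2)·R1: [0, 3/2, -6, -9/2, -3/2]
R5 ← R5 + (1/2)·R1: [0, -1/2, 2, 3/2, 1/2]
R3 ← R3 − (7/9)·R2: [0, 0, 28/9, 20/9, 16/9]
R4 ← R4 − (1/3)·R2: [0, 0, -14/3, -10/3, -8/3]
R5 ← R5 + (1/9)·R2: [0, 0, 14/9, 10/9, 8/9]
R4 ← R4 + (3/2)·R3: [0, 0, 0, 0, 0]
R5 ← R5 − (1/2)·R3: [0, 0, 0, 0, 0]
3 nonzero rows, so rank(P) = 3.
P has 5 columns; by rank–nullity, nullity = 5 − 3 = 2.

2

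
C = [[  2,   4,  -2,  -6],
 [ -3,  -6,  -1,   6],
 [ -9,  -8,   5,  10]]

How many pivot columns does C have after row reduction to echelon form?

3

Row reduce to echelon form.
R2 ← R2 + (3/2)·R1: [0, 0, -4, -3]
R3 ← R3 + (9/2)·R1: [0, 10, -4, -17]
Swap R2 ↔ R3
Echelon form has 3 nonzero rows, so rank(C) = 3.
Each nonzero row contributes one pivot column: 3 pivot columns.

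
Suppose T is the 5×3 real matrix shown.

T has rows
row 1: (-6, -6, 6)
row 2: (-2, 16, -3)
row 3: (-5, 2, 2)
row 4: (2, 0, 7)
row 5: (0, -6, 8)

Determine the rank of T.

Row reduce to echelon form.
R2 ← R2 − (1/3)·R1: [0, 18, -5]
R3 ← R3 − (5/6)·R1: [0, 7, -3]
R4 ← R4 + (1/3)·R1: [0, -2, 9]
R3 ← R3 − (7/18)·R2: [0, 0, -19/18]
R4 ← R4 + (1/9)·R2: [0, 0, 76/9]
R5 ← R5 + (1/3)·R2: [0, 0, 19/3]
R4 ← R4 + (8)·R3: [0, 0, 0]
R5 ← R5 + (6)·R3: [0, 0, 0]
Echelon form has 3 nonzero rows, so rank(T) = 3.

3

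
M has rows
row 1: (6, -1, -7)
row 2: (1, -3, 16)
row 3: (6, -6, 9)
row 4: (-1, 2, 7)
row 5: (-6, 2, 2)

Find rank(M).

3

Row reduce to echelon form.
R2 ← R2 − (1/6)·R1: [0, -17/6, 103/6]
R3 ← R3 − R1: [0, -5, 16]
R4 ← R4 + (1/6)·R1: [0, 11/6, 35/6]
R5 ← R5 + R1: [0, 1, -5]
R3 ← R3 − (30/17)·R2: [0, 0, -243/17]
R4 ← R4 + (11/17)·R2: [0, 0, 288/17]
R5 ← R5 + (6/17)·R2: [0, 0, 18/17]
R4 ← R4 + (32/27)·R3: [0, 0, 0]
R5 ← R5 + (2/27)·R3: [0, 0, 0]
Echelon form has 3 nonzero rows, so rank(M) = 3.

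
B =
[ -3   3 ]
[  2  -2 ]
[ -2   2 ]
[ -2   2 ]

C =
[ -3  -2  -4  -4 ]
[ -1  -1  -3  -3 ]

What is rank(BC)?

First compute BC:
[[  6,   3,   3,   3],
 [ -4,  -2,  -2,  -2],
 [  4,   2,   2,   2],
 [  4,   2,   2,   2]]
Now row reduce the product.
R2 ← R2 + (2/3)·R1: [0, 0, 0, 0]
R3 ← R3 − (2/3)·R1: [0, 0, 0, 0]
R4 ← R4 − (2/3)·R1: [0, 0, 0, 0]
1 nonzero row, so rank(BC) = 1.

1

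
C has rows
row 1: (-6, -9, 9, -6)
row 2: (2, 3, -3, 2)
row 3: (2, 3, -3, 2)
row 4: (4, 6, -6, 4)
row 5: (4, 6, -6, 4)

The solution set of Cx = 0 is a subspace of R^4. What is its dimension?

3

Row reduce to echelon form.
R2 ← R2 + (1/3)·R1: [0, 0, 0, 0]
R3 ← R3 + (1/3)·R1: [0, 0, 0, 0]
R4 ← R4 + (2/3)·R1: [0, 0, 0, 0]
R5 ← R5 + (2/3)·R1: [0, 0, 0, 0]
1 nonzero row, so rank(C) = 1.
C has 4 columns; by rank–nullity, nullity = 4 − 1 = 3.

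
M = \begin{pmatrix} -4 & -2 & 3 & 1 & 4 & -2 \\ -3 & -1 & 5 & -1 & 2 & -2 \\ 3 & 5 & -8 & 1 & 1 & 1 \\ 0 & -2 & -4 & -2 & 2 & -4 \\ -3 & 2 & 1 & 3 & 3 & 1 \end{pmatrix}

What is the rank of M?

5

Row reduce to echelon form.
R2 ← R2 − (3/4)·R1: [0, 1/2, 11/4, -7/4, -1, -1/2]
R3 ← R3 + (3/4)·R1: [0, 7/2, -23/4, 7/4, 4, -1/2]
R5 ← R5 − (3/4)·R1: [0, 7/2, -5/4, 9/4, 0, 5/2]
R3 ← R3 − (7)·R2: [0, 0, -25, 14, 11, 3]
R4 ← R4 + (4)·R2: [0, 0, 7, -9, -2, -6]
R5 ← R5 − (7)·R2: [0, 0, -41/2, 29/2, 7, 6]
R4 ← R4 + (7/25)·R3: [0, 0, 0, -127/25, 27/25, -129/25]
R5 ← R5 − (41/50)·R3: [0, 0, 0, 151/50, -101/50, 177/50]
R5 ← R5 + (151/254)·R4: [0, 0, 0, 0, -175/127, 60/127]
Echelon form has 5 nonzero rows, so rank(M) = 5.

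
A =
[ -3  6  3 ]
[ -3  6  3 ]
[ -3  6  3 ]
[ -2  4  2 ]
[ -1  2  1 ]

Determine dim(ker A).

2

Row reduce to echelon form.
R2 ← R2 − R1: [0, 0, 0]
R3 ← R3 − R1: [0, 0, 0]
R4 ← R4 − (2/3)·R1: [0, 0, 0]
R5 ← R5 − (1/3)·R1: [0, 0, 0]
1 nonzero row, so rank(A) = 1.
A has 3 columns; by rank–nullity, nullity = 3 − 1 = 2.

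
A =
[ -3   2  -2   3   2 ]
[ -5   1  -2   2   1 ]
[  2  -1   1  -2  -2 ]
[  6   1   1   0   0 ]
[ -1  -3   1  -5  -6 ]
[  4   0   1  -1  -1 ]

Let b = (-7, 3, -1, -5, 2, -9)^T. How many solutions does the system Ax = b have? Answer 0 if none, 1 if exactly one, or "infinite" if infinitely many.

0

Row reduce the augmented matrix [A | b].
R2 ← R2 − (5/3)·R1: [0, -7/3, 4/3, -3, -7/3, 44/3]
R3 ← R3 + (2/3)·R1: [0, 1/3, -1/3, 0, -2/3, -17/3]
R4 ← R4 + (2)·R1: [0, 5, -3, 6, 4, -19]
R5 ← R5 − (1/3)·R1: [0, -11/3, 5/3, -6, -20/3, 13/3]
R6 ← R6 + (4/3)·R1: [0, 8/3, -5/3, 3, 5/3, -55/3]
R3 ← R3 + (1/7)·R2: [0, 0, -1/7, -3/7, -1, -25/7]
R4 ← R4 + (15/7)·R2: [0, 0, -1/7, -3/7, -1, 87/7]
R5 ← R5 − (11/7)·R2: [0, 0, -3/7, -9/7, -3, -131/7]
R6 ← R6 + (8/7)·R2: [0, 0, -1/7, -3/7, -1, -11/7]
R4 ← R4 − R3: [0, 0, 0, 0, 0, 16]
R5 ← R5 − (3)·R3: [0, 0, 0, 0, 0, -8]
R6 ← R6 − R3: [0, 0, 0, 0, 0, 2]
R5 ← R5 + (1/2)·R4: [0, 0, 0, 0, 0, 0]
R6 ← R6 − (1/8)·R4: [0, 0, 0, 0, 0, 0]
The echelon form has 4 nonzero rows; the last pivot sits in the augmented column, so rank(A) = 3 but rank([A|b]) = 4.
Since the ranks differ, the system is inconsistent.
It has no solutions.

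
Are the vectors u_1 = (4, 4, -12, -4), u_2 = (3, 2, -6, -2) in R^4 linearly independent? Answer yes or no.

Form the matrix with these vectors as rows and row reduce.
R2 ← R2 − (3/4)·R1: [0, -1, 3, 1]
2 nonzero rows, so the 2 vectors span a space of dimension 2.
Since 2 = 2, the vectors are linearly independent.

yes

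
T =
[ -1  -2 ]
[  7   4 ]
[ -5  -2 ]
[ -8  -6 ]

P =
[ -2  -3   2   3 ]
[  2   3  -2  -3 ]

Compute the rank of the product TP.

First compute TP:
[[ -2,  -3,   2,   3],
 [ -6,  -9,   6,   9],
 [  6,   9,  -6,  -9],
 [  4,   6,  -4,  -6]]
Now row reduce the product.
R2 ← R2 − (3)·R1: [0, 0, 0, 0]
R3 ← R3 + (3)·R1: [0, 0, 0, 0]
R4 ← R4 + (2)·R1: [0, 0, 0, 0]
1 nonzero row, so rank(TP) = 1.

1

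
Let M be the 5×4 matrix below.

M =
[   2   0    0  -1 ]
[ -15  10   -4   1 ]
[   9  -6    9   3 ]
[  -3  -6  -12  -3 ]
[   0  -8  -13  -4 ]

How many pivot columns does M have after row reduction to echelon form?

Row reduce to echelon form.
R2 ← R2 + (15/2)·R1: [0, 10, -4, -13/2]
R3 ← R3 − (9/2)·R1: [0, -6, 9, 15/2]
R4 ← R4 + (3/2)·R1: [0, -6, -12, -9/2]
R3 ← R3 + (3/5)·R2: [0, 0, 33/5, 18/5]
R4 ← R4 + (3/5)·R2: [0, 0, -72/5, -42/5]
R5 ← R5 + (4/5)·R2: [0, 0, -81/5, -46/5]
R4 ← R4 + (24/11)·R3: [0, 0, 0, -6/11]
R5 ← R5 + (27/11)·R3: [0, 0, 0, -4/11]
R5 ← R5 − (2/3)·R4: [0, 0, 0, 0]
Echelon form has 4 nonzero rows, so rank(M) = 4.
Each nonzero row contributes one pivot column: 4 pivot columns.

4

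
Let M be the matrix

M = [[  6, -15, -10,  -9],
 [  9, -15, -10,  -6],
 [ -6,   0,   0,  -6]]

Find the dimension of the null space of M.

2

Row reduce to echelon form.
R2 ← R2 − (3/2)·R1: [0, 15/2, 5, 15/2]
R3 ← R3 + R1: [0, -15, -10, -15]
R3 ← R3 + (2)·R2: [0, 0, 0, 0]
2 nonzero rows, so rank(M) = 2.
M has 4 columns; by rank–nullity, nullity = 4 − 2 = 2.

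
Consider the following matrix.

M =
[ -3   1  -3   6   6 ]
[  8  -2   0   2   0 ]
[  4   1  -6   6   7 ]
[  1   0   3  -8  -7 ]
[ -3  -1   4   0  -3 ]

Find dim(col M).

5

Row reduce to echelon form.
R2 ← R2 + (8/3)·R1: [0, 2/3, -8, 18, 16]
R3 ← R3 + (4/3)·R1: [0, 7/3, -10, 14, 15]
R4 ← R4 + (1/3)·R1: [0, 1/3, 2, -6, -5]
R5 ← R5 − R1: [0, -2, 7, -6, -9]
R3 ← R3 − (7/2)·R2: [0, 0, 18, -49, -41]
R4 ← R4 − (1/2)·R2: [0, 0, 6, -15, -13]
R5 ← R5 + (3)·R2: [0, 0, -17, 48, 39]
R4 ← R4 − (1/3)·R3: [0, 0, 0, 4/3, 2/3]
R5 ← R5 + (17/18)·R3: [0, 0, 0, 31/18, 5/18]
R5 ← R5 − (31/24)·R4: [0, 0, 0, 0, -7/12]
Echelon form has 5 nonzero rows, so rank(M) = 5.
The column space has dimension equal to the rank: 5.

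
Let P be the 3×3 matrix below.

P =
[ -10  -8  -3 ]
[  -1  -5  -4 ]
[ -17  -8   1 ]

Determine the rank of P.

3

Row reduce to echelon form.
R2 ← R2 − (1/10)·R1: [0, -21/5, -37/10]
R3 ← R3 − (17/10)·R1: [0, 28/5, 61/10]
R3 ← R3 + (4/3)·R2: [0, 0, 7/6]
Echelon form has 3 nonzero rows, so rank(P) = 3.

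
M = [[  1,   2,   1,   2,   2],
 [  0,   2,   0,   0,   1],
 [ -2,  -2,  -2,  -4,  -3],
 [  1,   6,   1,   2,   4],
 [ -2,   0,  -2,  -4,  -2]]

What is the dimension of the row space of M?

2

Row reduce to echelon form.
R3 ← R3 + (2)·R1: [0, 2, 0, 0, 1]
R4 ← R4 − R1: [0, 4, 0, 0, 2]
R5 ← R5 + (2)·R1: [0, 4, 0, 0, 2]
R3 ← R3 − R2: [0, 0, 0, 0, 0]
R4 ← R4 − (2)·R2: [0, 0, 0, 0, 0]
R5 ← R5 − (2)·R2: [0, 0, 0, 0, 0]
Echelon form has 2 nonzero rows, so rank(M) = 2.
The row space has dimension equal to the rank: 2.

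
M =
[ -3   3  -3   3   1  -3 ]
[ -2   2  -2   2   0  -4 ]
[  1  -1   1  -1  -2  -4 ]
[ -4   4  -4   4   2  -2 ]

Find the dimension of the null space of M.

Row reduce to echelon form.
R2 ← R2 − (2/3)·R1: [0, 0, 0, 0, -2/3, -2]
R3 ← R3 + (1/3)·R1: [0, 0, 0, 0, -5/3, -5]
R4 ← R4 − (4/3)·R1: [0, 0, 0, 0, 2/3, 2]
R3 ← R3 − (5/2)·R2: [0, 0, 0, 0, 0, 0]
R4 ← R4 + R2: [0, 0, 0, 0, 0, 0]
2 nonzero rows, so rank(M) = 2.
M has 6 columns; by rank–nullity, nullity = 6 − 2 = 4.

4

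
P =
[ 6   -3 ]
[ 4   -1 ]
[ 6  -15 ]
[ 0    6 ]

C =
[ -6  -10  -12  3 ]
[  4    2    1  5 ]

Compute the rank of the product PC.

2

First compute PC:
[[-48, -66, -75,   3],
 [-28, -42, -49,   7],
 [-96, -90, -87, -57],
 [ 24,  12,   6,  30]]
Now row reduce the product.
R2 ← R2 − (7/12)·R1: [0, -7/2, -21/4, 21/4]
R3 ← R3 − (2)·R1: [0, 42, 63, -63]
R4 ← R4 + (1/2)·R1: [0, -21, -63/2, 63/2]
R3 ← R3 + (12)·R2: [0, 0, 0, 0]
R4 ← R4 − (6)·R2: [0, 0, 0, 0]
2 nonzero rows, so rank(PC) = 2.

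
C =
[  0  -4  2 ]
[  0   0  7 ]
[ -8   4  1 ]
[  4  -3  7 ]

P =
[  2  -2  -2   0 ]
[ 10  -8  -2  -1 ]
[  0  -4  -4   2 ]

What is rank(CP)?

First compute CP:
[[-40,  24,   0,   8],
 [  0, -28, -28,  14],
 [ 24, -20,   4,  -2],
 [-22, -12, -30,  17]]
Now row reduce the product.
R3 ← R3 + (3/5)·R1: [0, -28/5, 4, 14/5]
R4 ← R4 − (11/20)·R1: [0, -126/5, -30, 63/5]
R3 ← R3 − (1/5)·R2: [0, 0, 48/5, 0]
R4 ← R4 − (9/10)·R2: [0, 0, -24/5, 0]
R4 ← R4 + (1/2)·R3: [0, 0, 0, 0]
3 nonzero rows, so rank(CP) = 3.

3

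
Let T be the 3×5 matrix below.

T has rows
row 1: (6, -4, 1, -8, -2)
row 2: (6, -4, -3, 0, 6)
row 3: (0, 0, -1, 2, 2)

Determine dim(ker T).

Row reduce to echelon form.
R2 ← R2 − R1: [0, 0, -4, 8, 8]
R3 ← R3 − (1/4)·R2: [0, 0, 0, 0, 0]
2 nonzero rows, so rank(T) = 2.
T has 5 columns; by rank–nullity, nullity = 5 − 2 = 3.

3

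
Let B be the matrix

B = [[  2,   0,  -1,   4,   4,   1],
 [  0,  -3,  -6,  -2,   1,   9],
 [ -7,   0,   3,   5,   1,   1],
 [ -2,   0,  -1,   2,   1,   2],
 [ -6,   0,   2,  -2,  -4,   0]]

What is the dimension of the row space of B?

4

Row reduce to echelon form.
R3 ← R3 + (7/2)·R1: [0, 0, -1/2, 19, 15, 9/2]
R4 ← R4 + R1: [0, 0, -2, 6, 5, 3]
R5 ← R5 + (3)·R1: [0, 0, -1, 10, 8, 3]
R4 ← R4 − (4)·R3: [0, 0, 0, -70, -55, -15]
R5 ← R5 − (2)·R3: [0, 0, 0, -28, -22, -6]
R5 ← R5 − (2/5)·R4: [0, 0, 0, 0, 0, 0]
Echelon form has 4 nonzero rows, so rank(B) = 4.
The row space has dimension equal to the rank: 4.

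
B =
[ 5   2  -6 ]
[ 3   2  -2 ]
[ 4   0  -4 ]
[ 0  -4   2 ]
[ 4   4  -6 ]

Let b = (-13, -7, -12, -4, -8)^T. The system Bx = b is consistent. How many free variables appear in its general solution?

Row reduce the augmented matrix [B | b].
R2 ← R2 − (3/5)·R1: [0, 4/5, 8/5, 4/5]
R3 ← R3 − (4/5)·R1: [0, -8/5, 4/5, -8/5]
R5 ← R5 − (4/5)·R1: [0, 12/5, -6/5, 12/5]
R3 ← R3 + (2)·R2: [0, 0, 4, 0]
R4 ← R4 + (5)·R2: [0, 0, 10, 0]
R5 ← R5 − (3)·R2: [0, 0, -6, 0]
R4 ← R4 − (5/2)·R3: [0, 0, 0, 0]
R5 ← R5 + (3/2)·R3: [0, 0, 0, 0]
The echelon form has 3 nonzero rows, and every pivot lies in the first 3 columns, so rank(B) = rank([B|b]) = 3.
The system is consistent.
Free variables = (unknowns) − (rank) = 3 − 3 = 0.

0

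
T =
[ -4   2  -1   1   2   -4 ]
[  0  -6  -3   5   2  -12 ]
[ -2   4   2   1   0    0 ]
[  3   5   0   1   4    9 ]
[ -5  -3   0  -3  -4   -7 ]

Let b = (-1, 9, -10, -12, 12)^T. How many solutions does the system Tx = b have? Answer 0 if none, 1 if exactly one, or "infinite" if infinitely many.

Row reduce the augmented matrix [T | b].
R3 ← R3 − (1/2)·R1: [0, 3, 5/2, 1/2, -1, 2, -19/2]
R4 ← R4 + (3/4)·R1: [0, 13/2, -3/4, 7/4, 11/2, 6, -51/4]
R5 ← R5 − (5/4)·R1: [0, -11/2, 5/4, -17/4, -13/2, -2, 53/4]
R3 ← R3 + (1/2)·R2: [0, 0, 1, 3, 0, -4, -5]
R4 ← R4 + (13/12)·R2: [0, 0, -4, 43/6, 23/3, -7, -3]
R5 ← R5 − (11/12)·R2: [0, 0, 4, -53/6, -25/3, 9, 5]
R4 ← R4 + (4)·R3: [0, 0, 0, 115/6, 23/3, -23, -23]
R5 ← R5 − (4)·R3: [0, 0, 0, -125/6, -25/3, 25, 25]
R5 ← R5 + (25/23)·R4: [0, 0, 0, 0, 0, 0, 0]
The echelon form has 4 nonzero rows, and every pivot lies in the first 6 columns, so rank(T) = rank([T|b]) = 4.
The system is consistent.
rank = 4 < 6 unknowns, so there are infinitely many solutions.

infinite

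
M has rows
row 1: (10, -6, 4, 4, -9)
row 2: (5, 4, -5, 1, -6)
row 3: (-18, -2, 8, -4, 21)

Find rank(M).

3

Row reduce to echelon form.
R2 ← R2 − (1/2)·R1: [0, 7, -7, -1, -3/2]
R3 ← R3 + (9/5)·R1: [0, -64/5, 76/5, 16/5, 24/5]
R3 ← R3 + (64/35)·R2: [0, 0, 12/5, 48/35, 72/35]
Echelon form has 3 nonzero rows, so rank(M) = 3.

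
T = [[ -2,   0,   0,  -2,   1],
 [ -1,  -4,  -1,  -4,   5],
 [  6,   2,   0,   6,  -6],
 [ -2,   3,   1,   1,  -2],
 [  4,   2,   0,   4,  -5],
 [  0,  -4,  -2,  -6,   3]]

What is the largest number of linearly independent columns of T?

Row reduce to echelon form.
R2 ← R2 − (1/2)·R1: [0, -4, -1, -3, 9/2]
R3 ← R3 + (3)·R1: [0, 2, 0, 0, -3]
R4 ← R4 − R1: [0, 3, 1, 3, -3]
R5 ← R5 + (2)·R1: [0, 2, 0, 0, -3]
R3 ← R3 + (1/2)·R2: [0, 0, -1/2, -3/2, -3/4]
R4 ← R4 + (3/4)·R2: [0, 0, 1/4, 3/4, 3/8]
R5 ← R5 + (1/2)·R2: [0, 0, -1/2, -3/2, -3/4]
R6 ← R6 − R2: [0, 0, -1, -3, -3/2]
R4 ← R4 + (1/2)·R3: [0, 0, 0, 0, 0]
R5 ← R5 − R3: [0, 0, 0, 0, 0]
R6 ← R6 − (2)·R3: [0, 0, 0, 0, 0]
Echelon form has 3 nonzero rows, so rank(T) = 3.
The rank gives the maximum number of linearly independent columns: 3.

3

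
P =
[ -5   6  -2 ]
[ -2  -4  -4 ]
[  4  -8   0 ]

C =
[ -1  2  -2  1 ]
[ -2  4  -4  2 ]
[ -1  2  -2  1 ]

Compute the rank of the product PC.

First compute PC:
[[ -5,  10, -10,   5],
 [ 14, -28,  28, -14],
 [ 12, -24,  24, -12]]
Now row reduce the product.
R2 ← R2 + (14/5)·R1: [0, 0, 0, 0]
R3 ← R3 + (12/5)·R1: [0, 0, 0, 0]
1 nonzero row, so rank(PC) = 1.

1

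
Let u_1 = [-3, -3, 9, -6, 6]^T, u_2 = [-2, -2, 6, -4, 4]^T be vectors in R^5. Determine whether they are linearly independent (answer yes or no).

Form the matrix with these vectors as rows and row reduce.
R2 ← R2 − (2/3)·R1: [0, 0, 0, 0, 0]
1 nonzero row, so the 2 vectors span a space of dimension 1.
Since 1 < 2, the vectors are linearly dependent.

no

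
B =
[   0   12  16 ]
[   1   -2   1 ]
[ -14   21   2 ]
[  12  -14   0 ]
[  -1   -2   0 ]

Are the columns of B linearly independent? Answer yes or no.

yes

Row reduce B to echelon form.
Swap R1 ↔ R2
R3 ← R3 + (14)·R1: [0, -7, 16]
R4 ← R4 − (12)·R1: [0, 10, -12]
R5 ← R5 + R1: [0, -4, 1]
R3 ← R3 + (7/12)·R2: [0, 0, 76/3]
R4 ← R4 − (5/6)·R2: [0, 0, -76/3]
R5 ← R5 + (1/3)·R2: [0, 0, 19/3]
R4 ← R4 + R3: [0, 0, 0]
R5 ← R5 − (1/4)·R3: [0, 0, 0]
3 pivots among 3 columns.
Every column is a pivot column, so the columns are linearly independent.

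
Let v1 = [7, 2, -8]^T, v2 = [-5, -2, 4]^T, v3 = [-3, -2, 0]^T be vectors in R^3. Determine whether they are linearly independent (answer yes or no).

Form the matrix with these vectors as rows and row reduce.
R2 ← R2 + (5/7)·R1: [0, -4/7, -12/7]
R3 ← R3 + (3/7)·R1: [0, -8/7, -24/7]
R3 ← R3 − (2)·R2: [0, 0, 0]
2 nonzero rows, so the 3 vectors span a space of dimension 2.
Since 2 < 3, the vectors are linearly dependent.

no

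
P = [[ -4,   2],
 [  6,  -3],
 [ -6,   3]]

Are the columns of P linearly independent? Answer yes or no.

Row reduce P to echelon form.
R2 ← R2 + (3/2)·R1: [0, 0]
R3 ← R3 − (3/2)·R1: [0, 0]
1 pivot among 2 columns.
Only 1 < 2 pivot columns, so the columns are linearly dependent.

no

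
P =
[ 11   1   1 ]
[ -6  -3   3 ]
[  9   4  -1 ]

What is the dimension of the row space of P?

3

Row reduce to echelon form.
R2 ← R2 + (6/11)·R1: [0, -27/11, 39/11]
R3 ← R3 − (9/11)·R1: [0, 35/11, -20/11]
R3 ← R3 + (35/27)·R2: [0, 0, 25/9]
Echelon form has 3 nonzero rows, so rank(P) = 3.
The row space has dimension equal to the rank: 3.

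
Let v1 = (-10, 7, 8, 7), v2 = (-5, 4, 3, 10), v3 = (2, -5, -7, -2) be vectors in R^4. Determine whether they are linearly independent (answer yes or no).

yes

Form the matrix with these vectors as rows and row reduce.
R2 ← R2 − (1/2)·R1: [0, 1/2, -1, 13/2]
R3 ← R3 + (1/5)·R1: [0, -18/5, -27/5, -3/5]
R3 ← R3 + (36/5)·R2: [0, 0, -63/5, 231/5]
3 nonzero rows, so the 3 vectors span a space of dimension 3.
Since 3 = 3, the vectors are linearly independent.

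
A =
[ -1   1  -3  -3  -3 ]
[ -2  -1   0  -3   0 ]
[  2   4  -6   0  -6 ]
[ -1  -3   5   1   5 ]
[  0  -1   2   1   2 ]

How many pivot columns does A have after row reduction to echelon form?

Row reduce to echelon form.
R2 ← R2 − (2)·R1: [0, -3, 6, 3, 6]
R3 ← R3 + (2)·R1: [0, 6, -12, -6, -12]
R4 ← R4 − R1: [0, -4, 8, 4, 8]
R3 ← R3 + (2)·R2: [0, 0, 0, 0, 0]
R4 ← R4 − (4/3)·R2: [0, 0, 0, 0, 0]
R5 ← R5 − (1/3)·R2: [0, 0, 0, 0, 0]
Echelon form has 2 nonzero rows, so rank(A) = 2.
Each nonzero row contributes one pivot column: 2 pivot columns.

2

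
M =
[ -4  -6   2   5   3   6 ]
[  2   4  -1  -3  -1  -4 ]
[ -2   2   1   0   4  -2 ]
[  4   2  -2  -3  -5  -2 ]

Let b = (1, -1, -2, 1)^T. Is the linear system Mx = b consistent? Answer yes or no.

Row reduce the augmented matrix [M | b].
R2 ← R2 + (1/2)·R1: [0, 1, 0, -1/2, 1/2, -1, -1/2]
R3 ← R3 − (1/2)·R1: [0, 5, 0, -5/2, 5/2, -5, -5/2]
R4 ← R4 + R1: [0, -4, 0, 2, -2, 4, 2]
R3 ← R3 − (5)·R2: [0, 0, 0, 0, 0, 0, 0]
R4 ← R4 + (4)·R2: [0, 0, 0, 0, 0, 0, 0]
The echelon form has 2 nonzero rows, and every pivot lies in the first 6 columns, so rank(M) = rank([M|b]) = 2.
The system is consistent.

yes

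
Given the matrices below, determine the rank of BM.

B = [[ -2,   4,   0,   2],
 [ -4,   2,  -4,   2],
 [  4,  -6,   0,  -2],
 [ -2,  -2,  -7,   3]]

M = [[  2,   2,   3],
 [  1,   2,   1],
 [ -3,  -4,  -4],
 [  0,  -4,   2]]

First compute BM:
[[  0,  -4,   2],
 [  6,   4,  10],
 [  2,   4,   2],
 [ 15,   8,  26]]
Now row reduce the product.
Swap R1 ↔ R2
R3 ← R3 − (1/3)·R1: [0, 8/3, -4/3]
R4 ← R4 − (5/2)·R1: [0, -2, 1]
R3 ← R3 + (2/3)·R2: [0, 0, 0]
R4 ← R4 − (1/2)·R2: [0, 0, 0]
2 nonzero rows, so rank(BM) = 2.

2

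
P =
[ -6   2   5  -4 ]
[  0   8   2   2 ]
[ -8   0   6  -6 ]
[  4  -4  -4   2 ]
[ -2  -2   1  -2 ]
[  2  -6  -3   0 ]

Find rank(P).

2

Row reduce to echelon form.
R3 ← R3 − (4/3)·R1: [0, -8/3, -2/3, -2/3]
R4 ← R4 + (2/3)·R1: [0, -8/3, -2/3, -2/3]
R5 ← R5 − (1/3)·R1: [0, -8/3, -2/3, -2/3]
R6 ← R6 + (1/3)·R1: [0, -16/3, -4/3, -4/3]
R3 ← R3 + (1/3)·R2: [0, 0, 0, 0]
R4 ← R4 + (1/3)·R2: [0, 0, 0, 0]
R5 ← R5 + (1/3)·R2: [0, 0, 0, 0]
R6 ← R6 + (2/3)·R2: [0, 0, 0, 0]
Echelon form has 2 nonzero rows, so rank(P) = 2.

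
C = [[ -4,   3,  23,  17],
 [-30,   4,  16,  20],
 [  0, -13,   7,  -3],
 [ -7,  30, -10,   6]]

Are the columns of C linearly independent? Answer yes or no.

Row reduce C to echelon form.
R2 ← R2 − (15/2)·R1: [0, -37/2, -313/2, -215/2]
R4 ← R4 − (7/4)·R1: [0, 99/4, -201/4, -95/4]
R3 ← R3 − (26/37)·R2: [0, 0, 4328/37, 2684/37]
R4 ← R4 + (99/74)·R2: [0, 0, -9606/37, -6200/37]
R4 ← R4 + (4803/2164)·R3: [0, 0, 0, -3551/541]
4 pivots among 4 columns.
Every column is a pivot column, so the columns are linearly independent.

yes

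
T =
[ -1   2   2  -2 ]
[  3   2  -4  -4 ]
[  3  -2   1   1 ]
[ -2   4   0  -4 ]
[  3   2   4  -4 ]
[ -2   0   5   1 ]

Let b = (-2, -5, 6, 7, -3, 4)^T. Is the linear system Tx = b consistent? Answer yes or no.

Row reduce the augmented matrix [T | b].
R2 ← R2 + (3)·R1: [0, 8, 2, -10, -11]
R3 ← R3 + (3)·R1: [0, 4, 7, -5, 0]
R4 ← R4 − (2)·R1: [0, 0, -4, 0, 11]
R5 ← R5 + (3)·R1: [0, 8, 10, -10, -9]
R6 ← R6 − (2)·R1: [0, -4, 1, 5, 8]
R3 ← R3 − (1/2)·R2: [0, 0, 6, 0, 11/2]
R5 ← R5 − R2: [0, 0, 8, 0, 2]
R6 ← R6 + (1/2)·R2: [0, 0, 2, 0, 5/2]
R4 ← R4 + (2/3)·R3: [0, 0, 0, 0, 44/3]
R5 ← R5 − (4/3)·R3: [0, 0, 0, 0, -16/3]
R6 ← R6 − (1/3)·R3: [0, 0, 0, 0, 2/3]
R5 ← R5 + (4/11)·R4: [0, 0, 0, 0, 0]
R6 ← R6 − (1/22)·R4: [0, 0, 0, 0, 0]
The echelon form has 4 nonzero rows; the last pivot sits in the augmented column, so rank(T) = 3 but rank([T|b]) = 4.
Since the ranks differ, the system is inconsistent.

no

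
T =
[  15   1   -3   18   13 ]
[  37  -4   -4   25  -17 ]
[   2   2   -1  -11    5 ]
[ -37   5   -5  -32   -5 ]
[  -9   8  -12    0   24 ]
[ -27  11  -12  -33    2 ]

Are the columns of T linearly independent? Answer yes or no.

Row reduce T to echelon form.
R2 ← R2 − (37/15)·R1: [0, -97/15, 17/5, -97/5, -736/15]
R3 ← R3 − (2/15)·R1: [0, 28/15, -3/5, -67/5, 49/15]
R4 ← R4 + (37/15)·R1: [0, 112/15, -62/5, 62/5, 406/15]
R5 ← R5 + (3/5)·R1: [0, 43/5, -69/5, 54/5, 159/5]
R6 ← R6 + (9/5)·R1: [0, 64/5, -87/5, -3/5, 127/5]
R3 ← R3 + (28/97)·R2: [0, 0, 37/97, -19, -1057/97]
R4 ← R4 + (112/97)·R2: [0, 0, -822/97, -10, -2870/97]
R5 ← R5 + (129/97)·R2: [0, 0, -900/97, -15, -3245/97]
R6 ← R6 + (192/97)·R2: [0, 0, -1035/97, -39, -6957/97]
R4 ← R4 + (822/37)·R3: [0, 0, 0, -15988/37, -10052/37]
R5 ← R5 + (900/37)·R3: [0, 0, 0, -17655/37, -11045/37]
R6 ← R6 + (1035/37)·R3: [0, 0, 0, -21108/37, -13932/37]
R5 ← R5 − (17655/15988)·R4: [0, 0, 0, 0, 850/571]
R6 ← R6 − (5277/3997)·R4: [0, 0, 0, 0, -10200/571]
R6 ← R6 + (12)·R5: [0, 0, 0, 0, 0]
5 pivots among 5 columns.
Every column is a pivot column, so the columns are linearly independent.

yes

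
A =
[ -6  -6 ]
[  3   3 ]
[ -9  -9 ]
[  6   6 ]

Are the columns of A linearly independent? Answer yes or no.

Row reduce A to echelon form.
R2 ← R2 + (1/2)·R1: [0, 0]
R3 ← R3 − (3/2)·R1: [0, 0]
R4 ← R4 + R1: [0, 0]
1 pivot among 2 columns.
Only 1 < 2 pivot columns, so the columns are linearly dependent.

no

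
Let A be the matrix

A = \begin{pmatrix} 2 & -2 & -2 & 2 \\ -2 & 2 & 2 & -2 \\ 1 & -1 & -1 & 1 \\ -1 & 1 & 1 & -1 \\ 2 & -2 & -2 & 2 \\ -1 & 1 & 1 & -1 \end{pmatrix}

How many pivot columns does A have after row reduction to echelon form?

Row reduce to echelon form.
R2 ← R2 + R1: [0, 0, 0, 0]
R3 ← R3 − (1/2)·R1: [0, 0, 0, 0]
R4 ← R4 + (1/2)·R1: [0, 0, 0, 0]
R5 ← R5 − R1: [0, 0, 0, 0]
R6 ← R6 + (1/2)·R1: [0, 0, 0, 0]
Echelon form has 1 nonzero row, so rank(A) = 1.
Each nonzero row contributes one pivot column: 1 pivot columns.

1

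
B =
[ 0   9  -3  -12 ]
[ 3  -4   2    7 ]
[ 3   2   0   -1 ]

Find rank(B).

Row reduce to echelon form.
Swap R1 ↔ R2
R3 ← R3 − R1: [0, 6, -2, -8]
R3 ← R3 − (2/3)·R2: [0, 0, 0, 0]
Echelon form has 2 nonzero rows, so rank(B) = 2.

2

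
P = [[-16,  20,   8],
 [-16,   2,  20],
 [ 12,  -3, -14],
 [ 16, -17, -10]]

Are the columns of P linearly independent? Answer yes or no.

no

Row reduce P to echelon form.
R2 ← R2 − R1: [0, -18, 12]
R3 ← R3 + (3/4)·R1: [0, 12, -8]
R4 ← R4 + R1: [0, 3, -2]
R3 ← R3 + (2/3)·R2: [0, 0, 0]
R4 ← R4 + (1/6)·R2: [0, 0, 0]
2 pivots among 3 columns.
Only 2 < 3 pivot columns, so the columns are linearly dependent.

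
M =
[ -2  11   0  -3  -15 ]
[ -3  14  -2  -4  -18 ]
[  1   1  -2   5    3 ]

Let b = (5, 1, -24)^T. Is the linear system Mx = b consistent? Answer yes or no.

Row reduce the augmented matrix [M | b].
R2 ← R2 − (3/2)·R1: [0, -5/2, -2, 1/2, 9/2, -13/2]
R3 ← R3 + (1/2)·R1: [0, 13/2, -2, 7/2, -9/2, -43/2]
R3 ← R3 + (13/5)·R2: [0, 0, -36/5, 24/5, 36/5, -192/5]
The echelon form has 3 nonzero rows, and every pivot lies in the first 5 columns, so rank(M) = rank([M|b]) = 3.
The system is consistent.

yes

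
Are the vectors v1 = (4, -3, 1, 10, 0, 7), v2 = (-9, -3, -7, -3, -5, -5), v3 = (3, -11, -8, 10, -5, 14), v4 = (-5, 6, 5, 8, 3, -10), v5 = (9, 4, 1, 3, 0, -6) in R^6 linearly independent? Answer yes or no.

yes

Form the matrix with these vectors as rows and row reduce.
R2 ← R2 + (9/4)·R1: [0, -39/4, -19/4, 39/2, -5, 43/4]
R3 ← R3 − (3/4)·R1: [0, -35/4, -35/4, 5/2, -5, 35/4]
R4 ← R4 + (5/4)·R1: [0, 9/4, 25/4, 41/2, 3, -5/4]
R5 ← R5 − (9/4)·R1: [0, 43/4, -5/4, -39/2, 0, -87/4]
R3 ← R3 − (35/39)·R2: [0, 0, -175/39, -15, -20/39, -35/39]
R4 ← R4 + (3/13)·R2: [0, 0, 67/13, 25, 24/13, 16/13]
R5 ← R5 + (43/39)·R2: [0, 0, -253/39, 2, -215/39, -386/39]
R4 ← R4 + (201/175)·R3: [0, 0, 0, 272/35, 44/35, 1/5]
R5 ← R5 − (253/175)·R3: [0, 0, 0, 829/35, -167/35, -43/5]
R5 ← R5 − (829/272)·R4: [0, 0, 0, 0, -585/68, -2505/272]
5 nonzero rows, so the 5 vectors span a space of dimension 5.
Since 5 = 5, the vectors are linearly independent.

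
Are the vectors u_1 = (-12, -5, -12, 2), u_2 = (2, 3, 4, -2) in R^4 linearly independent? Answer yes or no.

yes

Form the matrix with these vectors as rows and row reduce.
R2 ← R2 + (1/6)·R1: [0, 13/6, 2, -5/3]
2 nonzero rows, so the 2 vectors span a space of dimension 2.
Since 2 = 2, the vectors are linearly independent.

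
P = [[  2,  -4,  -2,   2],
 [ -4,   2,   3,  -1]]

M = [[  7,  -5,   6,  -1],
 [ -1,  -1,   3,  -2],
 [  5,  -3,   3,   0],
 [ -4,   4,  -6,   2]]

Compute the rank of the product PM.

2

First compute PM:
[[  0,   8, -18,  10],
 [-11,   5,  -3,  -2]]
Now row reduce the product.
Swap R1 ↔ R2
2 nonzero rows, so rank(PM) = 2.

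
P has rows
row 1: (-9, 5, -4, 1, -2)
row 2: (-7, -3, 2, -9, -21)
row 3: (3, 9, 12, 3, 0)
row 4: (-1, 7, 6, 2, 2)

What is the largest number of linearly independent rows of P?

4

Row reduce to echelon form.
R2 ← R2 − (7/9)·R1: [0, -62/9, 46/9, -88/9, -175/9]
R3 ← R3 + (1/3)·R1: [0, 32/3, 32/3, 10/3, -2/3]
R4 ← R4 − (1/9)·R1: [0, 58/9, 58/9, 17/9, 20/9]
R3 ← R3 + (48/31)·R2: [0, 0, 576/31, -366/31, -954/31]
R4 ← R4 + (29/31)·R2: [0, 0, 348/31, -225/31, -495/31]
R4 ← R4 − (29/48)·R3: [0, 0, 0, -1/8, 21/8]
Echelon form has 4 nonzero rows, so rank(P) = 4.
The rank gives the maximum number of linearly independent rows: 4.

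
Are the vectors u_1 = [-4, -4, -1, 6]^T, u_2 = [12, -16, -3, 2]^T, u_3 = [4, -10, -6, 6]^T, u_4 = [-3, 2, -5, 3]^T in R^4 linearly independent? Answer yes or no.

yes

Form the matrix with these vectors as rows and row reduce.
R2 ← R2 + (3)·R1: [0, -28, -6, 20]
R3 ← R3 + R1: [0, -14, -7, 12]
R4 ← R4 − (3/4)·R1: [0, 5, -17/4, -3/2]
R3 ← R3 − (1/2)·R2: [0, 0, -4, 2]
R4 ← R4 + (5/28)·R2: [0, 0, -149/28, 29/14]
R4 ← R4 − (149/112)·R3: [0, 0, 0, -33/56]
4 nonzero rows, so the 4 vectors span a space of dimension 4.
Since 4 = 4, the vectors are linearly independent.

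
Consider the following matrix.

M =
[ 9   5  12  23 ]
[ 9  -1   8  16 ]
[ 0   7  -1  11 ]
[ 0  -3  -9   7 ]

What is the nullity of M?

0

Row reduce to echelon form.
R2 ← R2 − R1: [0, -6, -4, -7]
R3 ← R3 + (7/6)·R2: [0, 0, -17/3, 17/6]
R4 ← R4 − (1/2)·R2: [0, 0, -7, 21/2]
R4 ← R4 − (21/17)·R3: [0, 0, 0, 7]
4 nonzero rows, so rank(M) = 4.
M has 4 columns; by rank–nullity, nullity = 4 − 4 = 0.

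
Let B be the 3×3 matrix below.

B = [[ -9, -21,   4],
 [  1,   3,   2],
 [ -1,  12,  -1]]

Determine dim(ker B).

0

Row reduce to echelon form.
R2 ← R2 + (1/9)·R1: [0, 2/3, 22/9]
R3 ← R3 − (1/9)·R1: [0, 43/3, -13/9]
R3 ← R3 − (43/2)·R2: [0, 0, -54]
3 nonzero rows, so rank(B) = 3.
B has 3 columns; by rank–nullity, nullity = 3 − 3 = 0.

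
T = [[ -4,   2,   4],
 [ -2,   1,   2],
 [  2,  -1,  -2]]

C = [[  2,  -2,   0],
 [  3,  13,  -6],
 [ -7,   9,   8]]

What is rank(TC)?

1

First compute TC:
[[-30,  70,  20],
 [-15,  35,  10],
 [ 15, -35, -10]]
Now row reduce the product.
R2 ← R2 − (1/2)·R1: [0, 0, 0]
R3 ← R3 + (1/2)·R1: [0, 0, 0]
1 nonzero row, so rank(TC) = 1.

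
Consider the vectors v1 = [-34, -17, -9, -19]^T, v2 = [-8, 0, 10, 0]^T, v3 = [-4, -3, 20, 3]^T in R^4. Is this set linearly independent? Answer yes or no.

yes

Form the matrix with these vectors as rows and row reduce.
R2 ← R2 − (4/17)·R1: [0, 4, 206/17, 76/17]
R3 ← R3 − (2/17)·R1: [0, -1, 358/17, 89/17]
R3 ← R3 + (1/4)·R2: [0, 0, 819/34, 108/17]
3 nonzero rows, so the 3 vectors span a space of dimension 3.
Since 3 = 3, the vectors are linearly independent.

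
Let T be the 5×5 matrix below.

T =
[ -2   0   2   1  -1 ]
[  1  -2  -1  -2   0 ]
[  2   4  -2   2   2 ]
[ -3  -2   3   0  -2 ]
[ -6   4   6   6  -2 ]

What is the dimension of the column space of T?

Row reduce to echelon form.
R2 ← R2 + (1/2)·R1: [0, -2, 0, -3/2, -1/2]
R3 ← R3 + R1: [0, 4, 0, 3, 1]
R4 ← R4 − (3/2)·R1: [0, -2, 0, -3/2, -1/2]
R5 ← R5 − (3)·R1: [0, 4, 0, 3, 1]
R3 ← R3 + (2)·R2: [0, 0, 0, 0, 0]
R4 ← R4 − R2: [0, 0, 0, 0, 0]
R5 ← R5 + (2)·R2: [0, 0, 0, 0, 0]
Echelon form has 2 nonzero rows, so rank(T) = 2.
The column space has dimension equal to the rank: 2.

2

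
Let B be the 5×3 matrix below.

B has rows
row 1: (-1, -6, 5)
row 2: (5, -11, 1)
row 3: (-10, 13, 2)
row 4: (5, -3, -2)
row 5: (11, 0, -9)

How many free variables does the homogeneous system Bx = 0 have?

0

Row reduce to echelon form.
R2 ← R2 + (5)·R1: [0, -41, 26]
R3 ← R3 − (10)·R1: [0, 73, -48]
R4 ← R4 + (5)·R1: [0, -33, 23]
R5 ← R5 + (11)·R1: [0, -66, 46]
R3 ← R3 + (73/41)·R2: [0, 0, -70/41]
R4 ← R4 − (33/41)·R2: [0, 0, 85/41]
R5 ← R5 − (66/41)·R2: [0, 0, 170/41]
R4 ← R4 + (17/14)·R3: [0, 0, 0]
R5 ← R5 + (17/7)·R3: [0, 0, 0]
3 nonzero rows, so rank(B) = 3.
B has 3 columns; by rank–nullity, nullity = 3 − 3 = 0.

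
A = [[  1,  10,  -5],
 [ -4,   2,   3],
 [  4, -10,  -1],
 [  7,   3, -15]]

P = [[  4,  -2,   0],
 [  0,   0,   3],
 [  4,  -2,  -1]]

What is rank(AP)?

First compute AP:
[[-16,   8,  35],
 [ -4,   2,   3],
 [ 12,  -6, -29],
 [-32,  16,  24]]
Now row reduce the product.
R2 ← R2 − (1/4)·R1: [0, 0, -23/4]
R3 ← R3 + (3/4)·R1: [0, 0, -11/4]
R4 ← R4 − (2)·R1: [0, 0, -46]
R3 ← R3 − (11/23)·R2: [0, 0, 0]
R4 ← R4 − (8)·R2: [0, 0, 0]
2 nonzero rows, so rank(AP) = 2.

2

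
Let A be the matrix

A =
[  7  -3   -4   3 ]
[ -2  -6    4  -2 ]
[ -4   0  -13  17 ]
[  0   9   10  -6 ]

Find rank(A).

Row reduce to echelon form.
R2 ← R2 + (2/7)·R1: [0, -48/7, 20/7, -8/7]
R3 ← R3 + (4/7)·R1: [0, -12/7, -107/7, 131/7]
R3 ← R3 − (1/4)·R2: [0, 0, -16, 19]
R4 ← R4 + (21/16)·R2: [0, 0, 55/4, -15/2]
R4 ← R4 + (55/64)·R3: [0, 0, 0, 565/64]
Echelon form has 4 nonzero rows, so rank(A) = 4.

4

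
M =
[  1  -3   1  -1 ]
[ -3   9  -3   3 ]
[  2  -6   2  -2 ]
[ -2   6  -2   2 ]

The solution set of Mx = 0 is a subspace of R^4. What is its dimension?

Row reduce to echelon form.
R2 ← R2 + (3)·R1: [0, 0, 0, 0]
R3 ← R3 − (2)·R1: [0, 0, 0, 0]
R4 ← R4 + (2)·R1: [0, 0, 0, 0]
1 nonzero row, so rank(M) = 1.
M has 4 columns; by rank–nullity, nullity = 4 − 1 = 3.

3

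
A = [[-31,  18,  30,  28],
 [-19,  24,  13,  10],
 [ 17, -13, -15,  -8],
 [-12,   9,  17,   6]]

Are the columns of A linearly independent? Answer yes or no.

Row reduce A to echelon form.
R2 ← R2 − (19/31)·R1: [0, 402/31, -167/31, -222/31]
R3 ← R3 + (17/31)·R1: [0, -97/31, 45/31, 228/31]
R4 ← R4 − (12/31)·R1: [0, 63/31, 167/31, -150/31]
R3 ← R3 + (97/402)·R2: [0, 0, 61/402, 377/67]
R4 ← R4 − (21/134)·R2: [0, 0, 835/134, -249/67]
R4 ← R4 − (2505/61)·R3: [0, 0, 0, -14322/61]
4 pivots among 4 columns.
Every column is a pivot column, so the columns are linearly independent.

yes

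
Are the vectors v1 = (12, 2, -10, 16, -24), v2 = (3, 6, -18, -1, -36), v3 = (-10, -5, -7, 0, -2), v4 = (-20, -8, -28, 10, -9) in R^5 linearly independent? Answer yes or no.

yes

Form the matrix with these vectors as rows and row reduce.
R2 ← R2 − (1/4)·R1: [0, 11/2, -31/2, -5, -30]
R3 ← R3 + (5/6)·R1: [0, -10/3, -46/3, 40/3, -22]
R4 ← R4 + (5/3)·R1: [0, -14/3, -134/3, 110/3, -49]
R3 ← R3 + (20/33)·R2: [0, 0, -272/11, 340/33, -442/11]
R4 ← R4 + (28/33)·R2: [0, 0, -636/11, 1070/33, -819/11]
R4 ← R4 − (159/68)·R3: [0, 0, 0, 25/3, 39/2]
4 nonzero rows, so the 4 vectors span a space of dimension 4.
Since 4 = 4, the vectors are linearly independent.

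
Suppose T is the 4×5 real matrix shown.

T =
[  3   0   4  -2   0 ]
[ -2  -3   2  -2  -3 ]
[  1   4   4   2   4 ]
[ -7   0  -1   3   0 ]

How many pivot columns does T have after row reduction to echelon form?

3

Row reduce to echelon form.
R2 ← R2 + (2/3)·R1: [0, -3, 14/3, -10/3, -3]
R3 ← R3 − (1/3)·R1: [0, 4, 8/3, 8/3, 4]
R4 ← R4 + (7/3)·R1: [0, 0, 25/3, -5/3, 0]
R3 ← R3 + (4/3)·R2: [0, 0, 80/9, -16/9, 0]
R4 ← R4 − (15/16)·R3: [0, 0, 0, 0, 0]
Echelon form has 3 nonzero rows, so rank(T) = 3.
Each nonzero row contributes one pivot column: 3 pivot columns.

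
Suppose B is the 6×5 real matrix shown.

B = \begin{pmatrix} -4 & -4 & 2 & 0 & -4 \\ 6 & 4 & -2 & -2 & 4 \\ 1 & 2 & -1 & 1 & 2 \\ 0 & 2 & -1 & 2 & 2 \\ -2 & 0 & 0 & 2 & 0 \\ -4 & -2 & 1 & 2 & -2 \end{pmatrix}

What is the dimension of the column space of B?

2

Row reduce to echelon form.
R2 ← R2 + (3/2)·R1: [0, -2, 1, -2, -2]
R3 ← R3 + (1/4)·R1: [0, 1, -1/2, 1, 1]
R5 ← R5 − (1/2)·R1: [0, 2, -1, 2, 2]
R6 ← R6 − R1: [0, 2, -1, 2, 2]
R3 ← R3 + (1/2)·R2: [0, 0, 0, 0, 0]
R4 ← R4 + R2: [0, 0, 0, 0, 0]
R5 ← R5 + R2: [0, 0, 0, 0, 0]
R6 ← R6 + R2: [0, 0, 0, 0, 0]
Echelon form has 2 nonzero rows, so rank(B) = 2.
The column space has dimension equal to the rank: 2.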